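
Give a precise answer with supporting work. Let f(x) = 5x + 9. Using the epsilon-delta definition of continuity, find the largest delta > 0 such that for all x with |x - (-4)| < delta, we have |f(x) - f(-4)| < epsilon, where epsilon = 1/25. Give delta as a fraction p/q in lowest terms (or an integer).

We compute f(-4) = 5*(-4) + 9 = -11.
|f(x) - f(-4)| = |5x + 9 - (-11)| = |5(x - (-4))| = 5|x - (-4)|.
We need 5|x - (-4)| < 1/25, i.e. |x - (-4)| < 1/25 / 5 = 1/125.
So any delta <= 1/125 works. Conversely, if delta > 1/125, then x = -4 + 1/125 satisfies |x - (-4)| = 1/125 < delta but |f(x) - f(-4)| = 5 * 1/125 = 1/25, which is not < 1/25; so no larger delta works.
Hence the largest such delta is 1/125.

1/125


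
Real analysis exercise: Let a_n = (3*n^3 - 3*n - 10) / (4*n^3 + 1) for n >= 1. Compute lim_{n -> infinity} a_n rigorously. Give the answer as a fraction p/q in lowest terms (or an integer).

Divide numerator and denominator by n^3, the highest power:
numerator / n^3 = 3 - 3/n^2 - 10/n^3
denominator / n^3 = 4 + n^(-3)
As n -> infinity, all terms of the form c/n^k (k >= 1) tend to 0.
So numerator / n^3 -> 3 and denominator / n^3 -> 4.
Therefore lim a_n = 3/4.

3/4


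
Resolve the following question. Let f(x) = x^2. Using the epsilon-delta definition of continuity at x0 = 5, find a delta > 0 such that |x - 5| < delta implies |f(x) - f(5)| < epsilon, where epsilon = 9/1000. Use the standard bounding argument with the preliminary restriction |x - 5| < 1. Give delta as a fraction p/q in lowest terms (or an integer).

Factor: |x^2 - (5)^2| = |x - 5| * |x + 5|.
Impose |x - 5| < 1 first. Then |x + 5| = |(x - 5) + 2*(5)| <= |x - 5| + 2*|5| < 1 + 10 = 11.
So |x^2 - (5)^2| < delta * 11.
We need delta * 11 <= 9/1000, i.e. delta <= 9/1000/11 = 9/11000.
Since 9/11000 < 1, this is tighter than 1; take delta = 9/11000.
So delta = 9/11000 works.

9/11000


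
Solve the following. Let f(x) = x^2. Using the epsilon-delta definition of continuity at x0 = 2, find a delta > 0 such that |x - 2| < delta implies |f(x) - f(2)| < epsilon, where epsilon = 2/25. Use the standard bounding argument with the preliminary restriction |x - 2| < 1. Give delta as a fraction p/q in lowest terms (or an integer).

Factor: |x^2 - (2)^2| = |x - 2| * |x + 2|.
Impose |x - 2| < 1 first. Then |x + 2| = |(x - 2) + 2*(2)| <= |x - 2| + 2*|2| < 1 + 4 = 5.
So |x^2 - (2)^2| < delta * 5.
We need delta * 5 <= 2/25, i.e. delta <= 2/25/5 = 2/125.
Since 2/125 < 1, this is tighter than 1; take delta = 2/125.
So delta = 2/125 works.

2/125


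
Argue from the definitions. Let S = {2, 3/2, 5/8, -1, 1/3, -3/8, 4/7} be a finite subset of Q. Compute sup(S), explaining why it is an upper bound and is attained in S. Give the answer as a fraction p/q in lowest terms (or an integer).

S is finite, so sup(S) = max(S).
Sorted decreasing:
2, 3/2, 5/8, 4/7, 1/3, -3/8, -1
The extremum is 2.
For every x in S, x <= 2. And 2 is in S, so it is attained.
Therefore sup(S) = 2.

2


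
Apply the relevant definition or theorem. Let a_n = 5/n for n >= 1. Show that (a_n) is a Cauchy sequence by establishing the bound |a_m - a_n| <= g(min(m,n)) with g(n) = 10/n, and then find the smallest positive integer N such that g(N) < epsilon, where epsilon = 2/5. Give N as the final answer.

For any m, n >= 1, by the triangle inequality:
|a_m - a_n| = |5/m - 5/n| <= 5*1/m + 5*1/n <= 10/min(m,n).
So g(n) = 10/n bounds the Cauchy difference. Since g(n) -> 0, (a_n) is Cauchy.
Now solve g(N) < 2/5: 10/N < 2/5 <=> N > 10 / (2/5) = 25.
The smallest integer strictly greater than 25 is N = 26.
Check: g(26) = 10/26 = 5/13 < 2/5; g(25) = 2/5 >= 2/5. So N = 26.

26


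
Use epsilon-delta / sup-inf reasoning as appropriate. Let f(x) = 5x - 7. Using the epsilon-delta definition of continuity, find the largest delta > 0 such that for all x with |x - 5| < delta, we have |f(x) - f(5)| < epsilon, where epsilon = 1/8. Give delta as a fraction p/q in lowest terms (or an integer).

We compute f(5) = 5*(5) - 7 = 18.
|f(x) - f(5)| = |5x - 7 - (18)| = |5(x - 5)| = 5|x - 5|.
We need 5|x - 5| < 1/8, i.e. |x - 5| < 1/8 / 5 = 1/40.
So any delta <= 1/40 works. Conversely, if delta > 1/40, then x = 5 + 1/40 satisfies |x - 5| = 1/40 < delta but |f(x) - f(5)| = 5 * 1/40 = 1/8, which is not < 1/8; so no larger delta works.
Hence the largest such delta is 1/40.

1/40


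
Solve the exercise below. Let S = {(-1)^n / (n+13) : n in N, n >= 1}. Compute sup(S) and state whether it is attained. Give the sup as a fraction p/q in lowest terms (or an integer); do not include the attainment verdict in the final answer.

Analysis:
- Values: -1/14, 1/15, -1/16, 1/17, -1/18, ...
- Positive terms (even n): 1/(2+13), 1/(4+13), ... decreasing -> max = 1/15 (n=2).
- Negative terms (odd n): -1/(1+13), -1/(3+13), ... increasing -> min = -1/14 (n=1).
- So sup = 1/15 (attained at n=2); inf = -1/14 (attained at n=1).
Conclusion: sup(S) = 1/15, attained in S.

1/15


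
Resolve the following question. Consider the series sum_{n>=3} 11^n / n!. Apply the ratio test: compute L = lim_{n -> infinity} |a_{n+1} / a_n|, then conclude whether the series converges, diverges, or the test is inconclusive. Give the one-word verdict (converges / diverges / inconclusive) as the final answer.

Let a_n denote the general term. Form the ratio a_{n+1}/a_n and simplify:
a_{n+1}/a_n = 11/(n + 1)
Take the limit as n -> infinity: L = 0.
Since L = 0 < 1, the ratio test implies the series converges.

converges


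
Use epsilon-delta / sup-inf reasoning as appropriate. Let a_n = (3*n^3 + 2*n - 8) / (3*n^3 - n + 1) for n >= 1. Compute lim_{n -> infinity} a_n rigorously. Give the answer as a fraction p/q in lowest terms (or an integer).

Divide numerator and denominator by n^3, the highest power:
numerator / n^3 = 3 + 2/n^2 - 8/n^3
denominator / n^3 = 3 - 1/n^2 + n^(-3)
As n -> infinity, all terms of the form c/n^k (k >= 1) tend to 0.
So numerator / n^3 -> 3 and denominator / n^3 -> 3.
Therefore lim a_n = 1.

1


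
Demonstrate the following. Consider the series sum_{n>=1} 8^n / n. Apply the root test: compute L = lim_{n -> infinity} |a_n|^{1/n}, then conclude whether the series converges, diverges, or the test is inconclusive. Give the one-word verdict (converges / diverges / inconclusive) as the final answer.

Let a_n denote the general term. Form |a_n|^(1/n) and simplify:
|a_n|^(1/n) = 8/n^(1/n)
Take the limit as n -> infinity: L = 8.
Since L = 8 > 1, the root test implies divergence.

diverges


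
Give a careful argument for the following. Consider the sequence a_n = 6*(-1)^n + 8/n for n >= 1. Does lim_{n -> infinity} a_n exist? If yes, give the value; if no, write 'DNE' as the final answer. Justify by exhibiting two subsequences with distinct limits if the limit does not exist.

Examine the behaviour of a_n along subsequences.
a_{2k} = 6 + 8/(2k) -> 6. a_{2k+1} = -6 + 8/(2k+1) -> -6.
Since these two subsequential limits are 6 and -6, distinct, the full sequence cannot converge (a convergent sequence has all subsequences tending to the same limit). So lim a_n does not exist.

DNE


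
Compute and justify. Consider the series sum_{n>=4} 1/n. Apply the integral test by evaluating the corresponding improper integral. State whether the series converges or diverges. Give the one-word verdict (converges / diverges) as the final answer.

Let f(x) = 1/x. Then f is positive, continuous, and decreasing on [4, infinity), so the integral test applies.
Compute the improper integral int_{4}^infinity f(x) dx:
  antiderivative F(x) = log(x).
  As x -> infinity, log(x) -> infinity.
  So int = infinity - log(4) = infinity. By the integral test, the series diverges.

diverges


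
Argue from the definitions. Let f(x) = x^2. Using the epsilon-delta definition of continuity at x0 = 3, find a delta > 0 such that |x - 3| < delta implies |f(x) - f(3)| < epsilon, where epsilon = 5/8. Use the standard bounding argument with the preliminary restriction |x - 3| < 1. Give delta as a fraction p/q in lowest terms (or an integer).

Factor: |x^2 - (3)^2| = |x - 3| * |x + 3|.
Impose |x - 3| < 1 first. Then |x + 3| = |(x - 3) + 2*(3)| <= |x - 3| + 2*|3| < 1 + 6 = 7.
So |x^2 - (3)^2| < delta * 7.
We need delta * 7 <= 5/8, i.e. delta <= 5/8/7 = 5/56.
Since 5/56 < 1, this is tighter than 1; take delta = 5/56.
So delta = 5/56 works.

5/56


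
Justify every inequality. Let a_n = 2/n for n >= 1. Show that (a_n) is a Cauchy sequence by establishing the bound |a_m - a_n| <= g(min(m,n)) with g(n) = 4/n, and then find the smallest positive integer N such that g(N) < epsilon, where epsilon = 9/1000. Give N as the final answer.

For any m, n >= 1, by the triangle inequality:
|a_m - a_n| = |2/m - 2/n| <= 2*1/m + 2*1/n <= 4/min(m,n).
So g(n) = 4/n bounds the Cauchy difference. Since g(n) -> 0, (a_n) is Cauchy.
Now solve g(N) < 9/1000: 4/N < 9/1000 <=> N > 4 / (9/1000) = 4000/9.
The smallest integer strictly greater than 4000/9 is N = 445.
Check: g(445) = 4/445 = 4/445 < 9/1000; g(444) = 1/111 >= 9/1000. So N = 445.

445


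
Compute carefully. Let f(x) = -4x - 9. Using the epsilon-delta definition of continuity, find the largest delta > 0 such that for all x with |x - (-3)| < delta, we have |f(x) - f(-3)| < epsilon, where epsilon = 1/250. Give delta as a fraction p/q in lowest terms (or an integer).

We compute f(-3) = -4*(-3) - 9 = 3.
|f(x) - f(-3)| = |-4x - 9 - (3)| = |-4(x - (-3))| = 4|x - (-3)|.
We need 4|x - (-3)| < 1/250, i.e. |x - (-3)| < 1/250 / 4 = 1/1000.
So any delta <= 1/1000 works. Conversely, if delta > 1/1000, then x = -3 + 1/1000 satisfies |x - (-3)| = 1/1000 < delta but |f(x) - f(-3)| = 4 * 1/1000 = 1/250, which is not < 1/250; so no larger delta works.
Hence the largest such delta is 1/1000.

1/1000


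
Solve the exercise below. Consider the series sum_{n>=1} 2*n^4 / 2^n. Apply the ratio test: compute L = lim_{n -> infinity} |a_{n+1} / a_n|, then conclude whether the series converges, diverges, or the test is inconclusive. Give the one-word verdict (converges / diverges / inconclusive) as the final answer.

Let a_n denote the general term. Form the ratio a_{n+1}/a_n and simplify:
a_{n+1}/a_n = (n + 1)^4/(2*n^4)
Take the limit as n -> infinity: L = 1/2.
Since L = 1/2 < 1, the ratio test implies the series converges.

converges


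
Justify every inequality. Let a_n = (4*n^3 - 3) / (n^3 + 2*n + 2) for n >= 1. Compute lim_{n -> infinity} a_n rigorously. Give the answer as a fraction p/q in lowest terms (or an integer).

Divide numerator and denominator by n^3, the highest power:
numerator / n^3 = 4 - 3/n^3
denominator / n^3 = 1 + 2/n^2 + 2/n^3
As n -> infinity, all terms of the form c/n^k (k >= 1) tend to 0.
So numerator / n^3 -> 4 and denominator / n^3 -> 1.
Therefore lim a_n = 4.

4


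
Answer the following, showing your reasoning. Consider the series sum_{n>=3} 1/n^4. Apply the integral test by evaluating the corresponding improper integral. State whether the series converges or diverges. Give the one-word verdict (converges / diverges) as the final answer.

Let f(x) = x^(-4). Then f is positive, continuous, and decreasing on [3, infinity), so the integral test applies.
Compute the improper integral int_{3}^infinity f(x) dx:
  antiderivative F(x) = -1/(3*x^3).
  As x -> infinity, F(x) -> 0 (since p = 4 > 1).
  So int = F(infinity) - F(3) = 0 - (-1/81) = 1/81.
  Finite, so by the integral test, the series converges.

converges


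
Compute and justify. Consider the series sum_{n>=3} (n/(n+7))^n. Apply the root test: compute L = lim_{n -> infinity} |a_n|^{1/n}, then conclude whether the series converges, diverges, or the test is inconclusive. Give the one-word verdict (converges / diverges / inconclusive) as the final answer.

Let a_n denote the general term. Form |a_n|^(1/n) and simplify:
|a_n|^(1/n) = n/(n + 7)
Take the limit as n -> infinity: L = 1.
Since L = 1, the root test is inconclusive. (In fact a_n = (n/(n+7))^n -> e^(-7) != 0, so the nth-term test shows divergence; but the root test itself gives no conclusion.)

inconclusive


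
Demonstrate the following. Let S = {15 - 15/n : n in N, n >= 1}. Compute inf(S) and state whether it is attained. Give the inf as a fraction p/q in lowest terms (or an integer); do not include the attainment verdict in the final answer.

Analysis:
- Values: 0, 15/2, 10, 45/4, ... strictly increasing.
- Minimum is 0 (n=1); inf = 0 (attained).
- 15 - 15/n -> 15 from below; sup = 15, not attained.
Conclusion: inf(S) = 0, attained in S.

0


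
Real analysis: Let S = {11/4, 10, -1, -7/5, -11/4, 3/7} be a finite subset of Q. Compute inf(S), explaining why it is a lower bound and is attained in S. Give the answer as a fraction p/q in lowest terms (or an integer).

S is finite, so inf(S) = min(S).
Sorted increasing:
-11/4, -7/5, -1, 3/7, 11/4, 10
The extremum is -11/4.
For every x in S, x >= -11/4. And -11/4 is in S, so it is attained.
Therefore inf(S) = -11/4.

-11/4


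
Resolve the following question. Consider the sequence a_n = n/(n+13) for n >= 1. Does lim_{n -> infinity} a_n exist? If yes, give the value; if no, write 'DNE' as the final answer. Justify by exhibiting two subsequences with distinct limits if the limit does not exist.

Examine the behaviour of a_n along subsequences.
Even-n subsequence a_{2k} = (2k)/(2k+13) -> 1. Odd-n subsequence a_{2k+1} = (2k+1)/(2k+14) -> 1. Both tend to 1, which suggests the limit is 1; verify directly.
|a_n - 1| = |n - (n+13)| / (n+13) = 13/(n+13) < 13/n for every n >= 1.
Given epsilon > 0, choose a positive integer N > 13/epsilon. Then for all n >= N, |a_n - 1| < 13/n <= 13/N < epsilon.
So by the definition of the limit, lim a_n exists and equals 1.

1


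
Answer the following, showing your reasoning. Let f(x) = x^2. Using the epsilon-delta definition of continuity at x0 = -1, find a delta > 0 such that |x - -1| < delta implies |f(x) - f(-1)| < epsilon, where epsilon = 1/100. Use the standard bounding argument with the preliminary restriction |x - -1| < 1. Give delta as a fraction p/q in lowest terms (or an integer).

Factor: |x^2 - (-1)^2| = |x - -1| * |x + -1|.
Impose |x - -1| < 1 first. Then |x + -1| = |(x - -1) + 2*(-1)| <= |x - -1| + 2*|-1| < 1 + 2 = 3.
So |x^2 - (-1)^2| < delta * 3.
We need delta * 3 <= 1/100, i.e. delta <= 1/100/3 = 1/300.
Since 1/300 < 1, this is tighter than 1; take delta = 1/300.
So delta = 1/300 works.

1/300


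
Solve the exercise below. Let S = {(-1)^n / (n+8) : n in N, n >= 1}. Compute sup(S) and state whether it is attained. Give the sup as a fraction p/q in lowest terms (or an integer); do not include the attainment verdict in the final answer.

Analysis:
- Values: -1/9, 1/10, -1/11, 1/12, -1/13, ...
- Positive terms (even n): 1/(2+8), 1/(4+8), ... decreasing -> max = 1/10 (n=2).
- Negative terms (odd n): -1/(1+8), -1/(3+8), ... increasing -> min = -1/9 (n=1).
- So sup = 1/10 (attained at n=2); inf = -1/9 (attained at n=1).
Conclusion: sup(S) = 1/10, attained in S.

1/10


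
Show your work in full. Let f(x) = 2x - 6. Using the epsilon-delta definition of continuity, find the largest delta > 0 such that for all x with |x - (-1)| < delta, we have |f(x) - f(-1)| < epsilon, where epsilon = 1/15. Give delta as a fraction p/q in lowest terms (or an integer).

We compute f(-1) = 2*(-1) - 6 = -8.
|f(x) - f(-1)| = |2x - 6 - (-8)| = |2(x - (-1))| = 2|x - (-1)|.
We need 2|x - (-1)| < 1/15, i.e. |x - (-1)| < 1/15 / 2 = 1/30.
So any delta <= 1/30 works. Conversely, if delta > 1/30, then x = -1 + 1/30 satisfies |x - (-1)| = 1/30 < delta but |f(x) - f(-1)| = 2 * 1/30 = 1/15, which is not < 1/15; so no larger delta works.
Hence the largest such delta is 1/30.

1/30


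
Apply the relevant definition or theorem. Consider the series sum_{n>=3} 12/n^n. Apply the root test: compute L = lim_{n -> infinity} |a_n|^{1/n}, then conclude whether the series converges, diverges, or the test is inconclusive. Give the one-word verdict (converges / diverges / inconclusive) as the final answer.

Let a_n denote the general term. Form |a_n|^(1/n) and simplify:
|a_n|^(1/n) = 12^(1/n)/n
Take the limit as n -> infinity: L = 0.
Since L = 0 < 1, the root test implies convergence.

converges


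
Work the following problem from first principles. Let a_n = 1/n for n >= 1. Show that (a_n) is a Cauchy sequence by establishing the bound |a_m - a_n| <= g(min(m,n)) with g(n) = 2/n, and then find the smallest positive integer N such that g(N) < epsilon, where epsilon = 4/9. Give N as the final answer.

For any m, n >= 1, by the triangle inequality:
|a_m - a_n| = |1/m - 1/n| <= 1/m + 1/n <= 2/min(m,n).
So g(n) = 2/n bounds the Cauchy difference. Since g(n) -> 0, (a_n) is Cauchy.
Now solve g(N) < 4/9: 2/N < 4/9 <=> N > 2 / (4/9) = 9/2.
The smallest integer strictly greater than 9/2 is N = 5.
Check: g(5) = 2/5 = 2/5 < 4/9; g(4) = 1/2 >= 4/9. So N = 5.

5


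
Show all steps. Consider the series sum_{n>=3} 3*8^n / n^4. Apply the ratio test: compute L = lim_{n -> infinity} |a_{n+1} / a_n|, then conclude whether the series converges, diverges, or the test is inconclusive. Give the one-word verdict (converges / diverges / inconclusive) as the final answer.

Let a_n denote the general term. Form the ratio a_{n+1}/a_n and simplify:
a_{n+1}/a_n = 8*n^4/(n + 1)^4
Take the limit as n -> infinity: L = 8.
Since L = 8 > 1 (or L = infinity), the ratio test implies the series diverges.

diverges


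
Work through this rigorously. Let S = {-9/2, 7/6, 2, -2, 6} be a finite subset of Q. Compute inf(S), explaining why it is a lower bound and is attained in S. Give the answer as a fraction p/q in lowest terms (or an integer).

S is finite, so inf(S) = min(S).
Sorted increasing:
-9/2, -2, 7/6, 2, 6
The extremum is -9/2.
For every x in S, x >= -9/2. And -9/2 is in S, so it is attained.
Therefore inf(S) = -9/2.

-9/2


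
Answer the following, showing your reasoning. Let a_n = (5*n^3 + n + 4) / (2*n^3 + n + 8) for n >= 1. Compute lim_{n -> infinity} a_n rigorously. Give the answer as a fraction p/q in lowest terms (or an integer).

Divide numerator and denominator by n^3, the highest power:
numerator / n^3 = 5 + n^(-2) + 4/n^3
denominator / n^3 = 2 + n^(-2) + 8/n^3
As n -> infinity, all terms of the form c/n^k (k >= 1) tend to 0.
So numerator / n^3 -> 5 and denominator / n^3 -> 2.
Therefore lim a_n = 5/2.

5/2


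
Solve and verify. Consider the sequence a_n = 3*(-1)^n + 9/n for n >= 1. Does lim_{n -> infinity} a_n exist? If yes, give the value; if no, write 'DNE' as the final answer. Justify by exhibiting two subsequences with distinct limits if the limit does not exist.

Examine the behaviour of a_n along subsequences.
a_{2k} = 3 + 9/(2k) -> 3. a_{2k+1} = -3 + 9/(2k+1) -> -3.
Since these two subsequential limits are 3 and -3, distinct, the full sequence cannot converge (a convergent sequence has all subsequences tending to the same limit). So lim a_n does not exist.

DNE


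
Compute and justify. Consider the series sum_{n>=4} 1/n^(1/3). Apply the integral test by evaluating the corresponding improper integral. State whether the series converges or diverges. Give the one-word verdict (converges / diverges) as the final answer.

Let f(x) = x^(-1/3). Then f is positive, continuous, and decreasing on [4, infinity), so the integral test applies.
Compute the improper integral int_{4}^infinity f(x) dx:
  antiderivative F(x) = 3*x^(2/3)/2.
  As x -> infinity, F(x) -> infinity (since p = 1/3 < 1).
  So the integral diverges. By the integral test, the series diverges.

diverges


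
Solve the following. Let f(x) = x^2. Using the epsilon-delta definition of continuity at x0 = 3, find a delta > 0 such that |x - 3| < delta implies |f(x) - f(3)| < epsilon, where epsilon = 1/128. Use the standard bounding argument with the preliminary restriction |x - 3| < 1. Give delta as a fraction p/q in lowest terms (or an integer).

Factor: |x^2 - (3)^2| = |x - 3| * |x + 3|.
Impose |x - 3| < 1 first. Then |x + 3| = |(x - 3) + 2*(3)| <= |x - 3| + 2*|3| < 1 + 6 = 7.
So |x^2 - (3)^2| < delta * 7.
We need delta * 7 <= 1/128, i.e. delta <= 1/128/7 = 1/896.
Since 1/896 < 1, this is tighter than 1; take delta = 1/896.
So delta = 1/896 works.

1/896


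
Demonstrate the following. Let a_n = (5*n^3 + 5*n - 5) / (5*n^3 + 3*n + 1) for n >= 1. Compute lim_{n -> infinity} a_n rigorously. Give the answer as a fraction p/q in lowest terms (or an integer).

Divide numerator and denominator by n^3, the highest power:
numerator / n^3 = 5 + 5/n^2 - 5/n^3
denominator / n^3 = 5 + 3/n^2 + n^(-3)
As n -> infinity, all terms of the form c/n^k (k >= 1) tend to 0.
So numerator / n^3 -> 5 and denominator / n^3 -> 5.
Therefore lim a_n = 1.

1


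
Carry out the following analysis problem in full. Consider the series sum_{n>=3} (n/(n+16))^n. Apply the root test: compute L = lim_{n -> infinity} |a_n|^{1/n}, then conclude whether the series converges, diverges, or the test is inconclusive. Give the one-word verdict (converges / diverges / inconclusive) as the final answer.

Let a_n denote the general term. Form |a_n|^(1/n) and simplify:
|a_n|^(1/n) = n/(n + 16)
Take the limit as n -> infinity: L = 1.
Since L = 1, the root test is inconclusive. (In fact a_n = (n/(n+16))^n -> e^(-16) != 0, so the nth-term test shows divergence; but the root test itself gives no conclusion.)

inconclusive


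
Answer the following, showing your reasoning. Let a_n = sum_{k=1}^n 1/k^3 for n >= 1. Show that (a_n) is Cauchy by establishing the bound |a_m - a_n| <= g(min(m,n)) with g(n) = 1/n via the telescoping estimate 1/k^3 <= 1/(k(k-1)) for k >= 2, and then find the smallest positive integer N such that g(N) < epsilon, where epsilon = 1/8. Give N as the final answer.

For m > n >= 1: |a_m - a_n| = sum_{k=n+1}^m 1/k^3.
Use 1/k^3 <= 1/(k(k-1)) = 1/(k-1) - 1/k for k >= 2 (which holds since k^3 >= k^2 >= k(k-1) for k >= 2):
sum_{k=n+1}^m 1/k^3 <= sum_{k=n+1}^m (1/(k-1) - 1/k) = 1/n - 1/m <= 1/n.
By symmetry the same bound holds with n,m swapped, so |a_m - a_n| <= 1/min(m,n) = g(min(m,n)). Since g(n) -> 0, (a_n) is Cauchy.
Now solve g(N) < 1/8: 1/N < 1/8 <=> N > 1/(1/8) = 8.
The smallest integer strictly greater than 8 is N = 9.
Check: g(9) = 1/9 < 1/8; g(8) = 1/8 >= 1/8. So N = 9.

9


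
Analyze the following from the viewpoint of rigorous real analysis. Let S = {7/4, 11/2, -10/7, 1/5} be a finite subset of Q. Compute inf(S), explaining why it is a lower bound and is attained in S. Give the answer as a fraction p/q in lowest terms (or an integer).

S is finite, so inf(S) = min(S).
Sorted increasing:
-10/7, 1/5, 7/4, 11/2
The extremum is -10/7.
For every x in S, x >= -10/7. And -10/7 is in S, so it is attained.
Therefore inf(S) = -10/7.

-10/7


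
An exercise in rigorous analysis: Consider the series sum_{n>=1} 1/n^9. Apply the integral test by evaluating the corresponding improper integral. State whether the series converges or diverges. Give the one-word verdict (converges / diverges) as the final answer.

Let f(x) = x^(-9). Then f is positive, continuous, and decreasing on [1, infinity), so the integral test applies.
Compute the improper integral int_{1}^infinity f(x) dx:
  antiderivative F(x) = -1/(8*x^8).
  As x -> infinity, F(x) -> 0 (since p = 9 > 1).
  So int = F(infinity) - F(1) = 0 - (-1/8) = 1/8.
  Finite, so by the integral test, the series converges.

converges


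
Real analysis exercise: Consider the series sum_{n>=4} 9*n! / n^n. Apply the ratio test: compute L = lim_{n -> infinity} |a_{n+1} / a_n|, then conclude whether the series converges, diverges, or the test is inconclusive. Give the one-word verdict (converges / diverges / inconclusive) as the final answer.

Let a_n denote the general term. Form the ratio a_{n+1}/a_n and simplify:
a_{n+1}/a_n = (n/(n + 1))^n
Take the limit as n -> infinity: L = exp(-1).
Since L = exp(-1) < 1, the ratio test implies the series converges.

converges


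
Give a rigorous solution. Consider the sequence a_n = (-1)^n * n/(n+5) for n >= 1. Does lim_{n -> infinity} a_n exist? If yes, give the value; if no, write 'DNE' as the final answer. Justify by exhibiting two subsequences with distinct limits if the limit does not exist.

Examine the behaviour of a_n along subsequences.
a_{2k} = 2k/(2k+5) -> 1. a_{2k+1} = -(2k+1)/(2k+6) -> -1.
Since these two subsequential limits are 1 and -1, distinct, the full sequence cannot converge (a convergent sequence has all subsequences tending to the same limit). So lim a_n does not exist.

DNE


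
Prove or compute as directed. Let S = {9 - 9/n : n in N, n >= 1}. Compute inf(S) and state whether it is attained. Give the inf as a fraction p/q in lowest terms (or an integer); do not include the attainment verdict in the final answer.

Analysis:
- Values: 0, 9/2, 6, 27/4, ... strictly increasing.
- Minimum is 0 (n=1); inf = 0 (attained).
- 9 - 9/n -> 9 from below; sup = 9, not attained.
Conclusion: inf(S) = 0, attained in S.

0


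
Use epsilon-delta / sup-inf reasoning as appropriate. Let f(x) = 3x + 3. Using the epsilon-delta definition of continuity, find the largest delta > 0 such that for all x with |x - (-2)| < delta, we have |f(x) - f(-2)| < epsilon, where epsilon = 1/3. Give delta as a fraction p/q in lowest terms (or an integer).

We compute f(-2) = 3*(-2) + 3 = -3.
|f(x) - f(-2)| = |3x + 3 - (-3)| = |3(x - (-2))| = 3|x - (-2)|.
We need 3|x - (-2)| < 1/3, i.e. |x - (-2)| < 1/3 / 3 = 1/9.
So any delta <= 1/9 works. Conversely, if delta > 1/9, then x = -2 + 1/9 satisfies |x - (-2)| = 1/9 < delta but |f(x) - f(-2)| = 3 * 1/9 = 1/3, which is not < 1/3; so no larger delta works.
Hence the largest such delta is 1/9.

1/9


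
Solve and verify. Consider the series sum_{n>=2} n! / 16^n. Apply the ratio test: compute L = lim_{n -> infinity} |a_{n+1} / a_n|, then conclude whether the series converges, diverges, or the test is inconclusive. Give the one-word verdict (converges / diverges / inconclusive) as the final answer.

Let a_n denote the general term. Form the ratio a_{n+1}/a_n and simplify:
a_{n+1}/a_n = n/16 + 1/16
Take the limit as n -> infinity: L = infinity.
Since L = infinity > 1 (or L = infinity), the ratio test implies the series diverges.

diverges


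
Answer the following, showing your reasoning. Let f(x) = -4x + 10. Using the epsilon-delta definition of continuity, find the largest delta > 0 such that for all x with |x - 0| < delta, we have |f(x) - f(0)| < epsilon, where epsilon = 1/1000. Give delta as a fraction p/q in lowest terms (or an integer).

We compute f(0) = -4*(0) + 10 = 10.
|f(x) - f(0)| = |-4x + 10 - (10)| = |-4(x - 0)| = 4|x - 0|.
We need 4|x - 0| < 1/1000, i.e. |x - 0| < 1/1000 / 4 = 1/4000.
So any delta <= 1/4000 works. Conversely, if delta > 1/4000, then x = 0 + 1/4000 satisfies |x - 0| = 1/4000 < delta but |f(x) - f(0)| = 4 * 1/4000 = 1/1000, which is not < 1/1000; so no larger delta works.
Hence the largest such delta is 1/4000.

1/4000


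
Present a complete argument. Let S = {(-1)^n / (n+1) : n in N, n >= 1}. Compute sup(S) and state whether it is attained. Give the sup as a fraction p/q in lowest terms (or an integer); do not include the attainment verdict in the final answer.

Analysis:
- Values: -1/2, 1/3, -1/4, 1/5, -1/6, ...
- Positive terms (even n): 1/(2+1), 1/(4+1), ... decreasing -> max = 1/3 (n=2).
- Negative terms (odd n): -1/(1+1), -1/(3+1), ... increasing -> min = -1/2 (n=1).
- So sup = 1/3 (attained at n=2); inf = -1/2 (attained at n=1).
Conclusion: sup(S) = 1/3, attained in S.

1/3


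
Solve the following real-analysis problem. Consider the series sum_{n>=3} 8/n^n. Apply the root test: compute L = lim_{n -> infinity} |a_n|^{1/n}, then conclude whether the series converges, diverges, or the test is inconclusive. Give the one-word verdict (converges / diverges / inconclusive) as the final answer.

Let a_n denote the general term. Form |a_n|^(1/n) and simplify:
|a_n|^(1/n) = 2^(3/n)/n
Take the limit as n -> infinity: L = 0.
Since L = 0 < 1, the root test implies convergence.

converges


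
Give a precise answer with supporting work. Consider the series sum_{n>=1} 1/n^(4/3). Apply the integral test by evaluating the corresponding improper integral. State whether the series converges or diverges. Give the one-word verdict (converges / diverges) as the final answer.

Let f(x) = x^(-4/3). Then f is positive, continuous, and decreasing on [1, infinity), so the integral test applies.
Compute the improper integral int_{1}^infinity f(x) dx:
  antiderivative F(x) = -3/x^(1/3).
  As x -> infinity, F(x) -> 0 (since p = 4/3 > 1).
  So int = F(infinity) - F(1) = 0 - (-3) = 3.
  Finite, so by the integral test, the series converges.

converges


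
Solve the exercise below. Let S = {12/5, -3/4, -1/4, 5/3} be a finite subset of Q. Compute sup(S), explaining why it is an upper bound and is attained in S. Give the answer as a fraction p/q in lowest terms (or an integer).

S is finite, so sup(S) = max(S).
Sorted decreasing:
12/5, 5/3, -1/4, -3/4
The extremum is 12/5.
For every x in S, x <= 12/5. And 12/5 is in S, so it is attained.
Therefore sup(S) = 12/5.

12/5


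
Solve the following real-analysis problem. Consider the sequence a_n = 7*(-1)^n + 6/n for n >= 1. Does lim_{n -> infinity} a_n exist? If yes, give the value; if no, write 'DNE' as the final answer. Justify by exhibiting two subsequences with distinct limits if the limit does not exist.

Examine the behaviour of a_n along subsequences.
a_{2k} = 7 + 6/(2k) -> 7. a_{2k+1} = -7 + 6/(2k+1) -> -7.
Since these two subsequential limits are 7 and -7, distinct, the full sequence cannot converge (a convergent sequence has all subsequences tending to the same limit). So lim a_n does not exist.

DNE


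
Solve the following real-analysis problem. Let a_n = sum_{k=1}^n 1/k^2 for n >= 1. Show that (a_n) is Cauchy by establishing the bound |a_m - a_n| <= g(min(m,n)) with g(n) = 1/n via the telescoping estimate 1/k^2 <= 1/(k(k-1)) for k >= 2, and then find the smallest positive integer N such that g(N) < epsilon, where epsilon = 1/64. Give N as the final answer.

For m > n >= 1: |a_m - a_n| = sum_{k=n+1}^m 1/k^2.
Use 1/k^2 <= 1/(k(k-1)) = 1/(k-1) - 1/k for k >= 2:
sum_{k=n+1}^m 1/k^2 <= sum_{k=n+1}^m (1/(k-1) - 1/k) = 1/n - 1/m <= 1/n.
By symmetry the same bound holds with n,m swapped, so |a_m - a_n| <= 1/min(m,n) = g(min(m,n)). Since g(n) -> 0, (a_n) is Cauchy.
Now solve g(N) < 1/64: 1/N < 1/64 <=> N > 1/(1/64) = 64.
The smallest integer strictly greater than 64 is N = 65.
Check: g(65) = 1/65 < 1/64; g(64) = 1/64 >= 1/64. So N = 65.

65


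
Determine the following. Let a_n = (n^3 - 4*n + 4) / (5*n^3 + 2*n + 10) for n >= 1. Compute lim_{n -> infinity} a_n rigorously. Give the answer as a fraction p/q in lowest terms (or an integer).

Divide numerator and denominator by n^3, the highest power:
numerator / n^3 = 1 - 4/n^2 + 4/n^3
denominator / n^3 = 5 + 2/n^2 + 10/n^3
As n -> infinity, all terms of the form c/n^k (k >= 1) tend to 0.
So numerator / n^3 -> 1 and denominator / n^3 -> 5.
Therefore lim a_n = 1/5.

1/5


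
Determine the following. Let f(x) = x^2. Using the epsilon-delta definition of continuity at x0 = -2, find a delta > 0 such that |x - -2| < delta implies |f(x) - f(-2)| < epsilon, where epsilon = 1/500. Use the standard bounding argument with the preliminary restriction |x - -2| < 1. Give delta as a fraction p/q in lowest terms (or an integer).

Factor: |x^2 - (-2)^2| = |x - -2| * |x + -2|.
Impose |x - -2| < 1 first. Then |x + -2| = |(x - -2) + 2*(-2)| <= |x - -2| + 2*|-2| < 1 + 4 = 5.
So |x^2 - (-2)^2| < delta * 5.
We need delta * 5 <= 1/500, i.e. delta <= 1/500/5 = 1/2500.
Since 1/2500 < 1, this is tighter than 1; take delta = 1/2500.
So delta = 1/2500 works.

1/2500


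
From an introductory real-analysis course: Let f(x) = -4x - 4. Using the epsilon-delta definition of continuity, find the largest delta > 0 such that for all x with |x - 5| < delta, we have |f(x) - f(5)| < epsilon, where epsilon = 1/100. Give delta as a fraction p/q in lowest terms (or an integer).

We compute f(5) = -4*(5) - 4 = -24.
|f(x) - f(5)| = |-4x - 4 - (-24)| = |-4(x - 5)| = 4|x - 5|.
We need 4|x - 5| < 1/100, i.e. |x - 5| < 1/100 / 4 = 1/400.
So any delta <= 1/400 works. Conversely, if delta > 1/400, then x = 5 + 1/400 satisfies |x - 5| = 1/400 < delta but |f(x) - f(5)| = 4 * 1/400 = 1/100, which is not < 1/100; so no larger delta works.
Hence the largest such delta is 1/400.

1/400


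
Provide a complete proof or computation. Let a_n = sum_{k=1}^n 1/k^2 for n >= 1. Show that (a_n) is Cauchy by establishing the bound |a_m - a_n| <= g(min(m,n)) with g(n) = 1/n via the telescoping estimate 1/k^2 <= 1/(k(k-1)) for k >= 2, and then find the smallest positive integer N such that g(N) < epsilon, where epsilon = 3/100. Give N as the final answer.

For m > n >= 1: |a_m - a_n| = sum_{k=n+1}^m 1/k^2.
Use 1/k^2 <= 1/(k(k-1)) = 1/(k-1) - 1/k for k >= 2:
sum_{k=n+1}^m 1/k^2 <= sum_{k=n+1}^m (1/(k-1) - 1/k) = 1/n - 1/m <= 1/n.
By symmetry the same bound holds with n,m swapped, so |a_m - a_n| <= 1/min(m,n) = g(min(m,n)). Since g(n) -> 0, (a_n) is Cauchy.
Now solve g(N) < 3/100: 1/N < 3/100 <=> N > 1/(3/100) = 100/3.
The smallest integer strictly greater than 100/3 is N = 34.
Check: g(34) = 1/34 < 3/100; g(33) = 1/33 >= 3/100. So N = 34.

34


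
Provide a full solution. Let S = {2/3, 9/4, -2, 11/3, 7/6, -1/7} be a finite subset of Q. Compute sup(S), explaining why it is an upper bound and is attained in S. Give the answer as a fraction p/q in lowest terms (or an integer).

S is finite, so sup(S) = max(S).
Sorted decreasing:
11/3, 9/4, 7/6, 2/3, -1/7, -2
The extremum is 11/3.
For every x in S, x <= 11/3. And 11/3 is in S, so it is attained.
Therefore sup(S) = 11/3.

11/3


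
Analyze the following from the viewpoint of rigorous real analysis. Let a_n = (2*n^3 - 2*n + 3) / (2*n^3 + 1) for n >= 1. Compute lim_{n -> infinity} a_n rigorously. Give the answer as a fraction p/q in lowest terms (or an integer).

Divide numerator and denominator by n^3, the highest power:
numerator / n^3 = 2 - 2/n^2 + 3/n^3
denominator / n^3 = 2 + n^(-3)
As n -> infinity, all terms of the form c/n^k (k >= 1) tend to 0.
So numerator / n^3 -> 2 and denominator / n^3 -> 2.
Therefore lim a_n = 1.

1


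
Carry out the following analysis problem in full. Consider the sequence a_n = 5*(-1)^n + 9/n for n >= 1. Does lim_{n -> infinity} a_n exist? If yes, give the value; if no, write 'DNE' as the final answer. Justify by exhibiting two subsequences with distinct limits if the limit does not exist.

Examine the behaviour of a_n along subsequences.
a_{2k} = 5 + 9/(2k) -> 5. a_{2k+1} = -5 + 9/(2k+1) -> -5.
Since these two subsequential limits are 5 and -5, distinct, the full sequence cannot converge (a convergent sequence has all subsequences tending to the same limit). So lim a_n does not exist.

DNE


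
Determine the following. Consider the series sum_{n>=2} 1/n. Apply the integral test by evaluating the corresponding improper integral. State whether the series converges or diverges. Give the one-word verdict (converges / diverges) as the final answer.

Let f(x) = 1/x. Then f is positive, continuous, and decreasing on [2, infinity), so the integral test applies.
Compute the improper integral int_{2}^infinity f(x) dx:
  antiderivative F(x) = log(x).
  As x -> infinity, log(x) -> infinity.
  So int = infinity - log(2) = infinity. By the integral test, the series diverges.

diverges


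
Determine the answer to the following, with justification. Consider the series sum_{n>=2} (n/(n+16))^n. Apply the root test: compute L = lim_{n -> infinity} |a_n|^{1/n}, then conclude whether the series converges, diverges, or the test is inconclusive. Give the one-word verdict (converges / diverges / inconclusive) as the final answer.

Let a_n denote the general term. Form |a_n|^(1/n) and simplify:
|a_n|^(1/n) = n/(n + 16)
Take the limit as n -> infinity: L = 1.
Since L = 1, the root test is inconclusive. (In fact a_n = (n/(n+16))^n -> e^(-16) != 0, so the nth-term test shows divergence; but the root test itself gives no conclusion.)

inconclusive


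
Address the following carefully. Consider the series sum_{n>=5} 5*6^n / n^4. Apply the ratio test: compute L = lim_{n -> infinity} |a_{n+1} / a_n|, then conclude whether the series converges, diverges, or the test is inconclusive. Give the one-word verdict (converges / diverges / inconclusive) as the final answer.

Let a_n denote the general term. Form the ratio a_{n+1}/a_n and simplify:
a_{n+1}/a_n = 6*n^4/(n + 1)^4
Take the limit as n -> infinity: L = 6.
Since L = 6 > 1 (or L = infinity), the ratio test implies the series diverges.

diverges


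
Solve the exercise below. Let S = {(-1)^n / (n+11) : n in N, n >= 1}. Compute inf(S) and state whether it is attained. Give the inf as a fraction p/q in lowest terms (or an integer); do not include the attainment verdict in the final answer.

Analysis:
- Values: -1/12, 1/13, -1/14, 1/15, -1/16, ...
- Positive terms (even n): 1/(2+11), 1/(4+11), ... decreasing -> max = 1/13 (n=2).
- Negative terms (odd n): -1/(1+11), -1/(3+11), ... increasing -> min = -1/12 (n=1).
- So sup = 1/13 (attained at n=2); inf = -1/12 (attained at n=1).
Conclusion: inf(S) = -1/12, attained in S.

-1/12


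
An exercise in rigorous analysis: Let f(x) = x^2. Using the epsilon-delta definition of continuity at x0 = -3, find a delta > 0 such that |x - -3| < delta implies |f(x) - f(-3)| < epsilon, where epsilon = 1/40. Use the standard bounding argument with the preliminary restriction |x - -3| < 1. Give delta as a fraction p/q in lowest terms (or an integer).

Factor: |x^2 - (-3)^2| = |x - -3| * |x + -3|.
Impose |x - -3| < 1 first. Then |x + -3| = |(x - -3) + 2*(-3)| <= |x - -3| + 2*|-3| < 1 + 6 = 7.
So |x^2 - (-3)^2| < delta * 7.
We need delta * 7 <= 1/40, i.e. delta <= 1/40/7 = 1/280.
Since 1/280 < 1, this is tighter than 1; take delta = 1/280.
So delta = 1/280 works.

1/280


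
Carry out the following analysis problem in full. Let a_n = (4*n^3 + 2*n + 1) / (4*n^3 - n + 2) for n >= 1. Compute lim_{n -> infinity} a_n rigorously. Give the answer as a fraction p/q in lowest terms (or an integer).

Divide numerator and denominator by n^3, the highest power:
numerator / n^3 = 4 + 2/n^2 + n^(-3)
denominator / n^3 = 4 - 1/n^2 + 2/n^3
As n -> infinity, all terms of the form c/n^k (k >= 1) tend to 0.
So numerator / n^3 -> 4 and denominator / n^3 -> 4.
Therefore lim a_n = 1.

1


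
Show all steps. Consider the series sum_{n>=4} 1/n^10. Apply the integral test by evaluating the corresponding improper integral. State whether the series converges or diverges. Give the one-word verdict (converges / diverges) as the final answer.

Let f(x) = x^(-10). Then f is positive, continuous, and decreasing on [4, infinity), so the integral test applies.
Compute the improper integral int_{4}^infinity f(x) dx:
  antiderivative F(x) = -1/(9*x^9).
  As x -> infinity, F(x) -> 0 (since p = 10 > 1).
  So int = F(infinity) - F(4) = 0 - (-1/2359296) = 1/2359296.
  Finite, so by the integral test, the series converges.

converges


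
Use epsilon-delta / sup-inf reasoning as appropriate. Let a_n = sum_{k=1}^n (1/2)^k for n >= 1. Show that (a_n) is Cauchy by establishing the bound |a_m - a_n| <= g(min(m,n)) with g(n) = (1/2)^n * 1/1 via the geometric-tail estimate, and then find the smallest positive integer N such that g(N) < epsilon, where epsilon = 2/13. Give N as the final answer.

For m > n >= 1: |a_m - a_n| = sum_{k=n+1}^m (1/2)^k < sum_{k=n+1}^infinity (1/2)^k = (1/2)^(n+1) / (1 - 1/2) = (1/2)^n * (1/2) * (2/1) = (1/2)^n * 1/1.
So g(n) = (1/2)^n / 1. Since g(n) -> 0, (a_n) is Cauchy.
Now solve g(N) < 2/13: (1/2)^N / 1 < 2/13 <=> 2^N > 1 / (1 * 2/13) = 13/2.
Check powers of 2: 2^2 = 4 <= 13/2, 2^3 = 8 > 13/2.
So the smallest such N is 3. Check: g(3) = 1/(1 * 8) = 1/8 < 2/13.

3


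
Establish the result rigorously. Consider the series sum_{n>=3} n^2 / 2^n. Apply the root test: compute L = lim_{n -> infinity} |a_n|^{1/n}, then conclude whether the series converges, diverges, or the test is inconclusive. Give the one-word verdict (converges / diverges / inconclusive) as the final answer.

Let a_n denote the general term. Form |a_n|^(1/n) and simplify:
|a_n|^(1/n) = n^(2/n)/2
Take the limit as n -> infinity: L = 1/2.
Since L = 1/2 < 1, the root test implies convergence.

converges
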